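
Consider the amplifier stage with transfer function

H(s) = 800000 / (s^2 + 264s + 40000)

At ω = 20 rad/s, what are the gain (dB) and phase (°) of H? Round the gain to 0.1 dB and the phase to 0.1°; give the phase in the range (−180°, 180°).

At s = jω = j20:
quadratic: (j20)² + 264·j20 + 40000 = 39600 + j5280 → |·| ≈ 39950, ∠ ≈ 7.59°
|H| = 800000 / 39950 ≈ 20.025
Gain = 20 log₁₀(20.025) ≈ 26.03 dB
∠H = 0.00° − 7.59° = -7.59°

26.0 dB, -7.6°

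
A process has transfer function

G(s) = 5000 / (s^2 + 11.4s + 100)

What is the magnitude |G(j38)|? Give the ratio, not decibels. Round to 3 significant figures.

3.54

At s = jω = j38:
quadratic: (j38)² + 11.4·j38 + 100 = -1344 + j433.2 → |·| ≈ 1412.1, ∠ ≈ 162.13°
|G| = 5000 / 1412.1 ≈ 3.5408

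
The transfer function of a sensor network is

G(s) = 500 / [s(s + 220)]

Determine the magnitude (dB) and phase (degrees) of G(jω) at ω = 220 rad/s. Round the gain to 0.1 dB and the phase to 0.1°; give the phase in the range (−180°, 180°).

At s = jω = j220:
pole (s+220): 220 + j220 → |·| = √(220²+220²) = √96800 ≈ 311.13, ∠ = arctan(220/220) ≈ 45.00°
pole at origin: |s| = 220, ∠ = 90.00° (in denominator)
|G| = 500 / 68449 ≈ 0.0073047
Gain = 20 log₁₀(0.0073047) ≈ -42.73 dB
∠G = 0.00° − 135.00° = -135.00°

-42.7 dB, -135.0°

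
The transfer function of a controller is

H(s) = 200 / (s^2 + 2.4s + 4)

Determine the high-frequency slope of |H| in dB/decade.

-40 dB/decade

Each pole contributes −20 dB/decade at high frequency; each zero contributes +20 dB/decade.
Net: 0 zero(s) − 2 pole(s) → -40 dB/decade.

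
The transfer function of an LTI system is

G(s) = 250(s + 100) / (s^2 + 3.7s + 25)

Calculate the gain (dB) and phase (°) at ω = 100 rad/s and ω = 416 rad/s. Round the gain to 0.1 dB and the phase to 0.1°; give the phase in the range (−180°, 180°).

At s = jω = j100:
zero (s+100): 100 + j100 → |·| = √(100²+100²) = √20000 ≈ 141.42, ∠ = arctan(100/100) ≈ 45.00°
quadratic: (j100)² + 3.7·j100 + 25 = -9975 + j370 → |·| ≈ 9981.9, ∠ ≈ 177.88°
|G| = 250 · 141.42 / 9981.9 ≈ 3.5419
Gain = 20 log₁₀(3.5419) ≈ 10.98 dB
∠G = 45.00° − 177.88° = -132.88°

At s = jω = j416:
zero (s+100): 100 + j416 → |·| = √(100²+416²) = √183056 ≈ 427.85, ∠ = arctan(416/100) ≈ 76.48°
quadratic: (j416)² + 3.7·j416 + 25 = -173031 + j1539.2 → |·| ≈ 1.7304e+05, ∠ ≈ 179.49°
|G| = 250 · 427.85 / 1.7304e+05 ≈ 0.61814
Gain = 20 log₁₀(0.61814) ≈ -4.18 dB
∠G = 76.48° − 179.49° = -103.01°

ω = 100: 11.0 dB, -132.9°; ω = 416: -4.2 dB, -103.0°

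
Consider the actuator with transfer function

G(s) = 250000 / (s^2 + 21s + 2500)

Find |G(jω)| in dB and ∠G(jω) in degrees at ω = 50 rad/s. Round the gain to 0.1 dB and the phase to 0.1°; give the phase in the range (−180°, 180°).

47.5 dB, -90.0°

At s = jω = j50:
quadratic: (j50)² + 21·j50 + 2500 = 0 + j1050 → |·| ≈ 1050, ∠ ≈ 90.00°
|G| = 250000 / 1050 ≈ 238.1
Gain = 20 log₁₀(238.1) ≈ 47.54 dB
∠G = 0.00° − 90.00° = -90.00°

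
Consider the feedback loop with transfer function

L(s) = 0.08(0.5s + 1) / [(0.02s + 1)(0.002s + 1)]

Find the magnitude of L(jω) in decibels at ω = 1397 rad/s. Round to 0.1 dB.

At ω = 1397 rad/s:
zero (1 + j1397·0.5) = 1 + j698.5 → |·| ≈ 698.5, ∠ ≈ 89.92°
pole (1 + j1397·0.02) = 1 + j27.94 → |·| ≈ 27.958, ∠ ≈ 87.95°
pole (1 + j1397·0.002) = 1 + j2.794 → |·| ≈ 2.9676, ∠ ≈ 70.31°
|L| = 0.08 · 698.5 / (27.958 · 2.9676) ≈ 0.67351
Gain = 20 log₁₀(0.67351) ≈ -3.43 dB

-3.4 dB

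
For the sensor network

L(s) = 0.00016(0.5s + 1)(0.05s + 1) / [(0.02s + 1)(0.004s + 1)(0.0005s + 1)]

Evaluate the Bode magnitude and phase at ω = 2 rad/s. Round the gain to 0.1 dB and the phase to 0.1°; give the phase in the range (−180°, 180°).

At ω = 2 rad/s:
zero (1 + j2·0.5) = 1 + j1 → |·| ≈ 1.4142, ∠ ≈ 45.00°
zero (1 + j2·0.05) = 1 + j0.1 → |·| ≈ 1.005, ∠ ≈ 5.71°
pole (1 + j2·0.02) = 1 + j0.04 → |·| ≈ 1.0008, ∠ ≈ 2.29°
pole (1 + j2·0.004) = 1 + j0.008 → |·| ≈ 1, ∠ ≈ 0.46°
pole (1 + j2·0.0005) = 1 + j0.001 → |·| ≈ 1, ∠ ≈ 0.06°
|L| = 0.00016 · 1.4142 · 1.005 / (1.0008 · 1 · 1) ≈ 0.00022722
Gain = 20 log₁₀(0.00022722) ≈ -72.87 dB
∠L = (45.00° + 5.71°) − (2.29° + 0.46° + 0.06°) = 47.90°

-72.9 dB, 47.9°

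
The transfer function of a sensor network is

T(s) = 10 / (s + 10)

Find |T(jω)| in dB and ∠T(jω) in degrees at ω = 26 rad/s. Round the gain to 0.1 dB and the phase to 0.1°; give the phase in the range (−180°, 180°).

Substitute s = j26:
Numerator: 10 = 10 + j0
Denominator: (j26) + 10 = 10 + j26
|N| = √(10² + 0²) ≈ 10, ∠N ≈ 0.00°
|D| = √(10² + 26²) ≈ 27.857, ∠D ≈ 68.96°
|T| = 10 / 27.857 ≈ 0.35898
Gain = 20 log₁₀(0.35898) ≈ -8.90 dB
∠T = 0.00° − 68.96° = -68.96°

-8.9 dB, -69.0°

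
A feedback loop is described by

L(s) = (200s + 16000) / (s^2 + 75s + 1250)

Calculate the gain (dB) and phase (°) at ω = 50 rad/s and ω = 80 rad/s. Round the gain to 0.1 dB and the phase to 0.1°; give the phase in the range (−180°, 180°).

Substitute s = j50:
Numerator: 200(j50) + 16000 = 16000 + j10000
Denominator: (j50)^2 + 75(j50) + 1250 = -1250 + j3750
|N| = √(16000² + 10000²) ≈ 18868, ∠N ≈ 32.01°
|D| = √(1250² + 3750²) ≈ 3952.8, ∠D ≈ 108.43°
|L| = 18868 / 3952.8 ≈ 4.7733
Gain = 20 log₁₀(4.7733) ≈ 13.58 dB
∠L = 32.01° − 108.43° = -76.42°

Substitute s = j80:
Numerator: 200(j80) + 16000 = 16000 + j16000
Denominator: (j80)^2 + 75(j80) + 1250 = -5150 + j6000
|N| = √(16000² + 16000²) ≈ 22627, ∠N ≈ 45.00°
|D| = √(5150² + 6000²) ≈ 7907.1, ∠D ≈ 130.64°
|L| = 22627 / 7907.1 ≈ 2.8616
Gain = 20 log₁₀(2.8616) ≈ 9.13 dB
∠L = 45.00° − 130.64° = -85.64°

ω = 50: 13.6 dB, -76.4°; ω = 80: 9.1 dB, -85.6°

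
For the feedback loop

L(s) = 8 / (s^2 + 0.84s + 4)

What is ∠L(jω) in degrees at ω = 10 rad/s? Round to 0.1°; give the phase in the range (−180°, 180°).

-175.0°

At s = jω = j10:
quadratic: (j10)² + 0.84·j10 + 4 = -96 + j8.4 → |·| ≈ 96.367, ∠ ≈ 175.00°
∠L = 0.00° − 175.00° = -175.00°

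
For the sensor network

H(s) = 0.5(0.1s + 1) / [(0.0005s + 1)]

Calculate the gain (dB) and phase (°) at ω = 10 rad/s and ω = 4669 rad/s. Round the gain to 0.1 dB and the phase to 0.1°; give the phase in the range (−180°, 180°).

At ω = 10 rad/s:
zero (1 + j10·0.1) = 1 + j1 → |·| ≈ 1.4142, ∠ ≈ 45.00°
pole (1 + j10·0.0005) = 1 + j0.005 → |·| ≈ 1, ∠ ≈ 0.29°
|H| = 0.5 · 1.4142 / (1) ≈ 0.7071
Gain = 20 log₁₀(0.7071) ≈ -3.01 dB
∠H = (45.00°) − (0.29°) = 44.71°

At ω = 4669 rad/s:
zero (1 + j4669·0.1) = 1 + j466.9 → |·| ≈ 466.9, ∠ ≈ 89.88°
pole (1 + j4669·0.0005) = 1 + j2.3345 → |·| ≈ 2.5397, ∠ ≈ 66.81°
|H| = 0.5 · 466.9 / (2.5397) ≈ 91.92
Gain = 20 log₁₀(91.92) ≈ 39.27 dB
∠H = (89.88°) − (66.81°) = 23.07°

ω = 10: -3.0 dB, 44.7°; ω = 4669: 39.3 dB, 23.1°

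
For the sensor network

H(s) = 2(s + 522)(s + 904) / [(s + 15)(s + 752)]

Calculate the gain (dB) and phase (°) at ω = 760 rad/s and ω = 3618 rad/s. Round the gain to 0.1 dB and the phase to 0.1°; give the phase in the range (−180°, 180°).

At s = jω = j760:
zero (s+522): 522 + j760 → |·| = √(522²+760²) = √850084 ≈ 922, ∠ = arctan(760/522) ≈ 55.52°
zero (s+904): 904 + j760 → |·| = √(904²+760²) = √1394816 ≈ 1181, ∠ = arctan(760/904) ≈ 40.05°
pole (s+15): 15 + j760 → |·| = √(15²+760²) = √577825 ≈ 760.15, ∠ = arctan(760/15) ≈ 88.87°
pole (s+752): 752 + j760 → |·| = √(752²+760²) = √1143104 ≈ 1069.2, ∠ = arctan(760/752) ≈ 45.30°
|H| = 2 · 1.0889e+06 / 8.1275e+05 ≈ 2.6795
Gain = 20 log₁₀(2.6795) ≈ 8.56 dB
∠H = 95.57° − 134.17° = -38.60°

At s = jω = j3618:
zero (s+522): 522 + j3618 → |·| = √(522²+3618²) = √13362408 ≈ 3655.5, ∠ = arctan(3618/522) ≈ 81.79°
zero (s+904): 904 + j3618 → |·| = √(904²+3618²) = √13907140 ≈ 3729.2, ∠ = arctan(3618/904) ≈ 75.97°
pole (s+15): 15 + j3618 → |·| = √(15²+3618²) = √13090149 ≈ 3618, ∠ = arctan(3618/15) ≈ 89.76°
pole (s+752): 752 + j3618 → |·| = √(752²+3618²) = √13655428 ≈ 3695.3, ∠ = arctan(3618/752) ≈ 78.26°
|H| = 2 · 1.3632e+07 / 1.337e+07 ≈ 2.0392
Gain = 20 log₁₀(2.0392) ≈ 6.19 dB
∠H = 157.76° − 168.02° = -10.26°

ω = 760: 8.6 dB, -38.6°; ω = 3618: 6.2 dB, -10.3°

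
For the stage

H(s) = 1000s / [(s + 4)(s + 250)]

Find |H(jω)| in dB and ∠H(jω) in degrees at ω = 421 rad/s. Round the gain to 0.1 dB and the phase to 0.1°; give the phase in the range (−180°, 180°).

At s = jω = j421:
zero at origin: s = j421 → |·| = 421, ∠ = 90.00°
pole (s+4): 4 + j421 → |·| = √(4²+421²) = √177257 ≈ 421.02, ∠ = arctan(421/4) ≈ 89.46°
pole (s+250): 250 + j421 → |·| = √(250²+421²) = √239741 ≈ 489.63, ∠ = arctan(421/250) ≈ 59.30°
|H| = 1000 · 421 / 2.0614e+05 ≈ 2.0423
Gain = 20 log₁₀(2.0423) ≈ 6.20 dB
∠H = 90.00° − 148.76° = -58.76°

6.2 dB, -58.8°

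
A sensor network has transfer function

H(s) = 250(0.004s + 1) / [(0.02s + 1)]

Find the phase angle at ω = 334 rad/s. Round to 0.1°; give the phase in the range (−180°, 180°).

-28.3°

At ω = 334 rad/s:
zero (1 + j334·0.004) = 1 + j1.336 → |·| ≈ 1.6688, ∠ ≈ 53.19°
pole (1 + j334·0.02) = 1 + j6.68 → |·| ≈ 6.7544, ∠ ≈ 81.49°
∠H = (53.19°) − (81.49°) = -28.30°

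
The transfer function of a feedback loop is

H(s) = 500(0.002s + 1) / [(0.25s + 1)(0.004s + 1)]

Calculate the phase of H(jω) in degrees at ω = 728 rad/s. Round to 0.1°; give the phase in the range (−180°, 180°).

At ω = 728 rad/s:
zero (1 + j728·0.002) = 1 + j1.456 → |·| ≈ 1.7663, ∠ ≈ 55.52°
pole (1 + j728·0.25) = 1 + j182 → |·| ≈ 182, ∠ ≈ 89.69°
pole (1 + j728·0.004) = 1 + j2.912 → |·| ≈ 3.0789, ∠ ≈ 71.05°
∠H = (55.52°) − (89.69° + 71.05°) = -105.22°

-105.2°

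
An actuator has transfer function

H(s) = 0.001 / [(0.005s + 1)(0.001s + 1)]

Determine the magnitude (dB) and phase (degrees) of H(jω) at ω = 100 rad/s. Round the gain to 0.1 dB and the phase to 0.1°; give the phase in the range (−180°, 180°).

At ω = 100 rad/s:
pole (1 + j100·0.005) = 1 + j0.5 → |·| ≈ 1.118, ∠ ≈ 26.57°
pole (1 + j100·0.001) = 1 + j0.1 → |·| ≈ 1.005, ∠ ≈ 5.71°
|H| = 0.001 · 1 / (1.118 · 1.005) ≈ 0.00089
Gain = 20 log₁₀(0.00089) ≈ -61.01 dB
∠H = (0°) − (26.57° + 5.71°) = -32.28°

-61.0 dB, -32.3°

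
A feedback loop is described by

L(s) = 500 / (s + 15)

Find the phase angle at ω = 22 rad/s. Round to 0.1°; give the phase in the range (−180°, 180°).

-55.7°

At s = jω = j22:
pole (s+15): 15 + j22 → |·| = √(15²+22²) = √709 ≈ 26.627, ∠ = arctan(22/15) ≈ 55.71°
∠L = 0.00° − 55.71° = -55.71°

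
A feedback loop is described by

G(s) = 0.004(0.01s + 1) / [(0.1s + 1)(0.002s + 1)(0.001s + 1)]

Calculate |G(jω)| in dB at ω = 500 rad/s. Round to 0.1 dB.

-71.8 dB

At ω = 500 rad/s:
zero (1 + j500·0.01) = 1 + j5 → |·| ≈ 5.099, ∠ ≈ 78.69°
pole (1 + j500·0.1) = 1 + j50 → |·| ≈ 50.01, ∠ ≈ 88.85°
pole (1 + j500·0.002) = 1 + j1 → |·| ≈ 1.4142, ∠ ≈ 45.00°
pole (1 + j500·0.001) = 1 + j0.5 → |·| ≈ 1.118, ∠ ≈ 26.57°
|G| = 0.004 · 5.099 / (50.01 · 1.4142 · 1.118) ≈ 0.00025795
Gain = 20 log₁₀(0.00025795) ≈ -71.77 dB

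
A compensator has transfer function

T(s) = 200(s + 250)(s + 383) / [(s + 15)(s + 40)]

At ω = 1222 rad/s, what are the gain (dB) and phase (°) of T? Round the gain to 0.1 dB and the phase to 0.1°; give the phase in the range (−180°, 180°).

46.6 dB, -26.4°

At s = jω = j1222:
zero (s+250): 250 + j1222 → |·| = √(250²+1222²) = √1555784 ≈ 1247.3, ∠ = arctan(1222/250) ≈ 78.44°
zero (s+383): 383 + j1222 → |·| = √(383²+1222²) = √1639973 ≈ 1280.6, ∠ = arctan(1222/383) ≈ 72.60°
pole (s+15): 15 + j1222 → |·| = √(15²+1222²) = √1493509 ≈ 1222.1, ∠ = arctan(1222/15) ≈ 89.30°
pole (s+40): 40 + j1222 → |·| = √(40²+1222²) = √1494884 ≈ 1222.7, ∠ = arctan(1222/40) ≈ 88.13°
|T| = 200 · 1.5973e+06 / 1.4943e+06 ≈ 213.79
Gain = 20 log₁₀(213.79) ≈ 46.60 dB
∠T = 151.04° − 177.43° = -26.39°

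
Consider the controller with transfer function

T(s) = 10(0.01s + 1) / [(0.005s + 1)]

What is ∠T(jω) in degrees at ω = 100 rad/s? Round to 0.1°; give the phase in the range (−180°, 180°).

18.4°

At ω = 100 rad/s:
zero (1 + j100·0.01) = 1 + j1 → |·| ≈ 1.4142, ∠ ≈ 45.00°
pole (1 + j100·0.005) = 1 + j0.5 → |·| ≈ 1.118, ∠ ≈ 26.57°
∠T = (45.00°) − (26.57°) = 18.43°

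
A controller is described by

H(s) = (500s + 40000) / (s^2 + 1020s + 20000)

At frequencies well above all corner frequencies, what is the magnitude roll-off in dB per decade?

Each pole contributes −20 dB/decade at high frequency; each zero contributes +20 dB/decade.
Net: 1 zero(s) − 2 pole(s) → -20 dB/decade.

-20 dB/decade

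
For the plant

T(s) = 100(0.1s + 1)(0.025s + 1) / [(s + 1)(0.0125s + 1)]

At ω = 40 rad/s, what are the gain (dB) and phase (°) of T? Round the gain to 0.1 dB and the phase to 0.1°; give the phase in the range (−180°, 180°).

At ω = 40 rad/s:
zero (1 + j40·0.1) = 1 + j4 → |·| ≈ 4.1231, ∠ ≈ 75.96°
zero (1 + j40·0.025) = 1 + j1 → |·| ≈ 1.4142, ∠ ≈ 45.00°
pole (1 + j40·1) = 1 + j40 → |·| ≈ 40.012, ∠ ≈ 88.57°
pole (1 + j40·0.0125) = 1 + j0.5 → |·| ≈ 1.118, ∠ ≈ 26.57°
|T| = 100 · 4.1231 · 1.4142 / (40.012 · 1.118) ≈ 13.035
Gain = 20 log₁₀(13.035) ≈ 22.30 dB
∠T = (75.96° + 45.00°) − (88.57° + 26.57°) = 5.82°

22.3 dB, 5.8°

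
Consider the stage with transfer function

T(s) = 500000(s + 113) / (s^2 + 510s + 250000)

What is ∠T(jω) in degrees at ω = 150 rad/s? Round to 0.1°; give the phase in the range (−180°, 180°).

At s = jω = j150:
zero (s+113): 113 + j150 → |·| = √(113²+150²) = √35269 ≈ 187.8, ∠ = arctan(150/113) ≈ 53.01°
quadratic: (j150)² + 510·j150 + 250000 = 227500 + j76500 → |·| ≈ 2.4002e+05, ∠ ≈ 18.59°
∠T = 53.01° − 18.59° = 34.42°

34.4°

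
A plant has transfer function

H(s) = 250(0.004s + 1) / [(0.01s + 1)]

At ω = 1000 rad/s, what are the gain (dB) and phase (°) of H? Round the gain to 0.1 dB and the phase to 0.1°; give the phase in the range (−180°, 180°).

40.2 dB, -8.3°

At ω = 1000 rad/s:
zero (1 + j1000·0.004) = 1 + j4 → |·| ≈ 4.1231, ∠ ≈ 75.96°
pole (1 + j1000·0.01) = 1 + j10 → |·| ≈ 10.05, ∠ ≈ 84.29°
|H| = 250 · 4.1231 / (10.05) ≈ 102.56
Gain = 20 log₁₀(102.56) ≈ 40.22 dB
∠H = (75.96°) − (84.29°) = -8.33°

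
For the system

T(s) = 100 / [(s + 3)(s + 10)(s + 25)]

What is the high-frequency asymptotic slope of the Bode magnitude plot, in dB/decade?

-60 dB/decade

Each pole contributes −20 dB/decade at high frequency; each zero contributes +20 dB/decade.
Net: 0 zero(s) − 3 pole(s) → -60 dB/decade.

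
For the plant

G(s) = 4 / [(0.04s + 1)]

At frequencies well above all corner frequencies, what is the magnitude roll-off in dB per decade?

Each pole contributes −20 dB/decade at high frequency; each zero contributes +20 dB/decade.
Net: 0 zero(s) − 1 pole(s) → -20 dB/decade.

-20 dB/decade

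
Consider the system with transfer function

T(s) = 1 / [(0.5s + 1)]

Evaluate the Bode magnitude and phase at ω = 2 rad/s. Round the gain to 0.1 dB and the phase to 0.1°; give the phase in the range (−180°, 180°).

-3.0 dB, -45.0°

At ω = 2 rad/s:
pole (1 + j2·0.5) = 1 + j1 → |·| ≈ 1.4142, ∠ ≈ 45.00°
|T| = 1 · 1 / (1.4142) ≈ 0.70711
Gain = 20 log₁₀(0.70711) ≈ -3.01 dB
∠T = (0°) − (45.00°) = -45.00°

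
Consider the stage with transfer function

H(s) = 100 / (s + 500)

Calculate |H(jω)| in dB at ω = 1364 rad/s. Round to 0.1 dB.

-23.2 dB

Substitute s = j1364:
Numerator: 100 = 100 + j0
Denominator: (j1364) + 500 = 500 + j1364
|N| = √(100² + 0²) ≈ 100, ∠N ≈ 0.00°
|D| = √(500² + 1364²) ≈ 1452.8, ∠D ≈ 69.87°
|H| = 100 / 1452.8 ≈ 0.068833
Gain = 20 log₁₀(0.068833) ≈ -23.24 dB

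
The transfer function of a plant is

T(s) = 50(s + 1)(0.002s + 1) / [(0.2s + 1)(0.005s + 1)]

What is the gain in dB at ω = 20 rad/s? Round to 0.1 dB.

At ω = 20 rad/s:
zero (1 + j20·1) = 1 + j20 → |·| ≈ 20.025, ∠ ≈ 87.14°
zero (1 + j20·0.002) = 1 + j0.04 → |·| ≈ 1.0008, ∠ ≈ 2.29°
pole (1 + j20·0.2) = 1 + j4 → |·| ≈ 4.1231, ∠ ≈ 75.96°
pole (1 + j20·0.005) = 1 + j0.1 → |·| ≈ 1.005, ∠ ≈ 5.71°
|T| = 50 · 20.025 · 1.0008 / (4.1231 · 1.005) ≈ 241.82
Gain = 20 log₁₀(241.82) ≈ 47.67 dB

47.7 dB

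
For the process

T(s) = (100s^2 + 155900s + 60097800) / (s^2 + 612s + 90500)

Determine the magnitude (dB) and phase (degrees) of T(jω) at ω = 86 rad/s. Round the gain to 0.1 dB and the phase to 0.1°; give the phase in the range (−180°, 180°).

55.8 dB, -19.6°

Substitute s = j86:
Numerator: 100(j86)^2 + 155900(j86) + 60097800 = 59358200 + j13407400
Denominator: (j86)^2 + 612(j86) + 90500 = 83104 + j52632
|N| = √(59358200² + 13407400²) ≈ 6.0854e+07, ∠N ≈ 12.73°
|D| = √(83104² + 52632²) ≈ 98369, ∠D ≈ 32.35°
|T| = 6.0854e+07 / 98369 ≈ 618.63
Gain = 20 log₁₀(618.63) ≈ 55.83 dB
∠T = 12.73° − 32.35° = -19.62°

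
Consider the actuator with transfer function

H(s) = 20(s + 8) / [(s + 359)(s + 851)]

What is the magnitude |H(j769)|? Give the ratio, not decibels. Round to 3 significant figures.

0.0158

At s = jω = j769:
zero (s+8): 8 + j769 → |·| = √(8²+769²) = √591425 ≈ 769.04, ∠ = arctan(769/8) ≈ 89.40°
pole (s+359): 359 + j769 → |·| = √(359²+769²) = √720242 ≈ 848.67, ∠ = arctan(769/359) ≈ 64.97°
pole (s+851): 851 + j769 → |·| = √(851²+769²) = √1315562 ≈ 1147, ∠ = arctan(769/851) ≈ 42.10°
|H| = 20 · 769.04 / 9.7342e+05 ≈ 0.015801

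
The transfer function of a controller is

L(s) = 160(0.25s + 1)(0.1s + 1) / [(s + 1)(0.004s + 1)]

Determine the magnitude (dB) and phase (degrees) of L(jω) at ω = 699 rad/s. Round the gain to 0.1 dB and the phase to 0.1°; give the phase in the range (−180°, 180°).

At ω = 699 rad/s:
zero (1 + j699·0.25) = 1 + j174.75 → |·| ≈ 174.75, ∠ ≈ 89.67°
zero (1 + j699·0.1) = 1 + j69.9 → |·| ≈ 69.907, ∠ ≈ 89.18°
pole (1 + j699·1) = 1 + j699 → |·| ≈ 699, ∠ ≈ 89.92°
pole (1 + j699·0.004) = 1 + j2.796 → |·| ≈ 2.9694, ∠ ≈ 70.32°
|L| = 160 · 174.75 · 69.907 / (699 · 2.9694) ≈ 941.7
Gain = 20 log₁₀(941.7) ≈ 59.48 dB
∠L = (89.67° + 89.18°) − (89.92° + 70.32°) = 18.61°

59.5 dB, 18.6°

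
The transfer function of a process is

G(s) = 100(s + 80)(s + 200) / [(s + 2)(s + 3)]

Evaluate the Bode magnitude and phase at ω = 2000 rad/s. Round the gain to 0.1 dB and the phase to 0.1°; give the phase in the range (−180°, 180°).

40.1 dB, -7.9°

At s = jω = j2000:
zero (s+80): 80 + j2000 → |·| = √(80²+2000²) = √4006400 ≈ 2001.6, ∠ = arctan(2000/80) ≈ 87.71°
zero (s+200): 200 + j2000 → |·| = √(200²+2000²) = √4040000 ≈ 2010, ∠ = arctan(2000/200) ≈ 84.29°
pole (s+2): 2 + j2000 → |·| = √(2²+2000²) = √4000004 ≈ 2000, ∠ = arctan(2000/2) ≈ 89.94°
pole (s+3): 3 + j2000 → |·| = √(3²+2000²) = √4000009 ≈ 2000, ∠ = arctan(2000/3) ≈ 89.91°
|G| = 100 · 4.0232e+06 / 4e+06 ≈ 100.58
Gain = 20 log₁₀(100.58) ≈ 40.05 dB
∠G = 172.00° − 179.85° = -7.85°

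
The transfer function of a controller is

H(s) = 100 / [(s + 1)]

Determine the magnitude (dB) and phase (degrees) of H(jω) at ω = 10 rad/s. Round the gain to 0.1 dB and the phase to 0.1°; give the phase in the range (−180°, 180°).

20.0 dB, -84.3°

At ω = 10 rad/s:
pole (1 + j10·1) = 1 + j10 → |·| ≈ 10.05, ∠ ≈ 84.29°
|H| = 100 · 1 / (10.05) ≈ 9.9502
Gain = 20 log₁₀(9.9502) ≈ 19.96 dB
∠H = (0°) − (84.29°) = -84.29°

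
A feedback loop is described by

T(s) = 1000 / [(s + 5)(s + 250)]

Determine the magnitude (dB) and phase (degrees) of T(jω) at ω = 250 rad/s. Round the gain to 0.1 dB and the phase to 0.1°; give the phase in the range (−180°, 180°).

At s = jω = j250:
pole (s+5): 5 + j250 → |·| = √(5²+250²) = √62525 ≈ 250.05, ∠ = arctan(250/5) ≈ 88.85°
pole (s+250): 250 + j250 → |·| = √(250²+250²) = √125000 ≈ 353.55, ∠ = arctan(250/250) ≈ 45.00°
|T| = 1000 / 88405 ≈ 0.011312
Gain = 20 log₁₀(0.011312) ≈ -38.93 dB
∠T = 0.00° − 133.85° = -133.85°

-38.9 dB, -133.9°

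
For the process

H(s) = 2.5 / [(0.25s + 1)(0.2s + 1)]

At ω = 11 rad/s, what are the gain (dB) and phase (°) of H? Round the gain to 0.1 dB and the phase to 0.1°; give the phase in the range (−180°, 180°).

At ω = 11 rad/s:
pole (1 + j11·0.25) = 1 + j2.75 → |·| ≈ 2.9262, ∠ ≈ 70.02°
pole (1 + j11·0.2) = 1 + j2.2 → |·| ≈ 2.4166, ∠ ≈ 65.56°
|H| = 2.5 · 1 / (2.9262 · 2.4166) ≈ 0.35353
Gain = 20 log₁₀(0.35353) ≈ -9.03 dB
∠H = (0°) − (70.02° + 65.56°) = -135.58°

-9.0 dB, -135.6°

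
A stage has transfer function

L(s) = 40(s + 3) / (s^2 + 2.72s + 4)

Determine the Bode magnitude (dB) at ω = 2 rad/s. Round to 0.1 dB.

28.5 dB

At s = jω = j2:
zero (s+3): 3 + j2 → |·| = √(3²+2²) = √13 ≈ 3.6056, ∠ = arctan(2/3) ≈ 33.69°
quadratic: (j2)² + 2.72·j2 + 4 = 0 + j5.44 → |·| ≈ 5.44, ∠ ≈ 90.00°
|L| = 40 · 3.6056 / 5.44 ≈ 26.512
Gain = 20 log₁₀(26.512) ≈ 28.47 dB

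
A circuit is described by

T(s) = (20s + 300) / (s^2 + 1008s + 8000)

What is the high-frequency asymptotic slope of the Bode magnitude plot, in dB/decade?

-20 dB/decade

Each pole contributes −20 dB/decade at high frequency; each zero contributes +20 dB/decade.
Net: 1 zero(s) − 2 pole(s) → -20 dB/decade.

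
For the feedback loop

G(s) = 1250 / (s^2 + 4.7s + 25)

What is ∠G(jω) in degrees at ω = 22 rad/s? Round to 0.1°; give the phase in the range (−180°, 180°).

At s = jω = j22:
quadratic: (j22)² + 4.7·j22 + 25 = -459 + j103.4 → |·| ≈ 470.5, ∠ ≈ 167.30°
∠G = 0.00° − 167.30° = -167.30°

-167.3°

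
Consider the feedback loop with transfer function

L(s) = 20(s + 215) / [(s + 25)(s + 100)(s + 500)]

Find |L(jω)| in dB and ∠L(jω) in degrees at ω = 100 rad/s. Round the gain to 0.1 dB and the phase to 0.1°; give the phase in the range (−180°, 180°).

At s = jω = j100:
zero (s+215): 215 + j100 → |·| = √(215²+100²) = √56225 ≈ 237.12, ∠ = arctan(100/215) ≈ 24.94°
pole (s+25): 25 + j100 → |·| = √(25²+100²) = √10625 ≈ 103.08, ∠ = arctan(100/25) ≈ 75.96°
pole (s+100): 100 + j100 → |·| = √(100²+100²) = √20000 ≈ 141.42, ∠ = arctan(100/100) ≈ 45.00°
pole (s+500): 500 + j100 → |·| = √(500²+100²) = √260000 ≈ 509.9, ∠ = arctan(100/500) ≈ 11.31°
|L| = 20 · 237.12 / 7.4331e+06 ≈ 0.00063801
Gain = 20 log₁₀(0.00063801) ≈ -63.90 dB
∠L = 24.94° − 132.27° = -107.33°

-63.9 dB, -107.3°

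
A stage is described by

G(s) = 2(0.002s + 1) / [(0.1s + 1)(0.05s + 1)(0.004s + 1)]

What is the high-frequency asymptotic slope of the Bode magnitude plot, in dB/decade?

Each pole contributes −20 dB/decade at high frequency; each zero contributes +20 dB/decade.
Net: 1 zero(s) − 3 pole(s) → -40 dB/decade.

-40 dB/decade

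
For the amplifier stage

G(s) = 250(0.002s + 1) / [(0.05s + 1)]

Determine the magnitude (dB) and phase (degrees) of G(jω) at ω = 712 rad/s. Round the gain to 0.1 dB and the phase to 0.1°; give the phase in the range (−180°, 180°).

At ω = 712 rad/s:
zero (1 + j712·0.002) = 1 + j1.424 → |·| ≈ 1.7401, ∠ ≈ 54.92°
pole (1 + j712·0.05) = 1 + j35.6 → |·| ≈ 35.614, ∠ ≈ 88.39°
|G| = 250 · 1.7401 / (35.614) ≈ 12.215
Gain = 20 log₁₀(12.215) ≈ 21.74 dB
∠G = (54.92°) − (88.39°) = -33.47°

21.7 dB, -33.5°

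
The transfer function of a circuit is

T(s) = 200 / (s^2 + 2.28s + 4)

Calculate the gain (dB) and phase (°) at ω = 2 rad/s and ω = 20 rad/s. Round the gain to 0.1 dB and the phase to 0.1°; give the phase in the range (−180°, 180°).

ω = 2: 32.8 dB, -90.0°; ω = 20: -6.0 dB, -173.4°

At s = jω = j2:
quadratic: (j2)² + 2.28·j2 + 4 = 0 + j4.56 → |·| ≈ 4.56, ∠ ≈ 90.00°
|T| = 200 / 4.56 ≈ 43.86
Gain = 20 log₁₀(43.86) ≈ 32.84 dB
∠T = 0.00° − 90.00° = -90.00°

At s = jω = j20:
quadratic: (j20)² + 2.28·j20 + 4 = -396 + j45.6 → |·| ≈ 398.62, ∠ ≈ 173.43°
|T| = 200 / 398.62 ≈ 0.50173
Gain = 20 log₁₀(0.50173) ≈ -5.99 dB
∠T = 0.00° − 173.43° = -173.43°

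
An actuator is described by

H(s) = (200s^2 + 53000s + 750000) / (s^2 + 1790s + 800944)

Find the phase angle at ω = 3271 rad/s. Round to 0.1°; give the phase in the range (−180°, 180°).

26.0°

Substitute s = j3271:
Numerator: 200(j3271)^2 + 53000(j3271) + 750000 = -2139138200 + j173363000
Denominator: (j3271)^2 + 1790(j3271) + 800944 = -9898497 + j5855090
|N| = √(2139138200² + 173363000²) ≈ 2.1462e+09, ∠N ≈ 175.37°
|D| = √(9898497² + 5855090²) ≈ 1.1501e+07, ∠D ≈ 149.40°
∠H = 175.37° − 149.40° = 25.97°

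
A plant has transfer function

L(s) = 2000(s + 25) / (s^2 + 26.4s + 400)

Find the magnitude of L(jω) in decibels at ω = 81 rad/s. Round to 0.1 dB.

At s = jω = j81:
zero (s+25): 25 + j81 → |·| = √(25²+81²) = √7186 ≈ 84.77, ∠ = arctan(81/25) ≈ 72.85°
quadratic: (j81)² + 26.4·j81 + 400 = -6161 + j2138.4 → |·| ≈ 6521.6, ∠ ≈ 160.86°
|L| = 2000 · 84.77 / 6521.6 ≈ 25.997
Gain = 20 log₁₀(25.997) ≈ 28.30 dB

28.3 dB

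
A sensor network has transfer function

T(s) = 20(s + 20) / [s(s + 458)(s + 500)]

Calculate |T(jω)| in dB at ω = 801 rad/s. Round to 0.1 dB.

-92.8 dB

At s = jω = j801:
zero (s+20): 20 + j801 → |·| = √(20²+801²) = √642001 ≈ 801.25, ∠ = arctan(801/20) ≈ 88.57°
pole (s+458): 458 + j801 → |·| = √(458²+801²) = √851365 ≈ 922.69, ∠ = arctan(801/458) ≈ 60.24°
pole (s+500): 500 + j801 → |·| = √(500²+801²) = √891601 ≈ 944.25, ∠ = arctan(801/500) ≈ 58.03°
pole at origin: |s| = 801, ∠ = 90.00° (in denominator)
|T| = 20 · 801.25 / 6.9787e+08 ≈ 2.2963e-05
Gain = 20 log₁₀(2.2963e-05) ≈ -92.78 dB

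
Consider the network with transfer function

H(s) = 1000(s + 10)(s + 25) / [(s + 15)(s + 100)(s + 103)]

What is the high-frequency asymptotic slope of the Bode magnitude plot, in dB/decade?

Each pole contributes −20 dB/decade at high frequency; each zero contributes +20 dB/decade.
Net: 2 zero(s) − 3 pole(s) → -20 dB/decade.

-20 dB/decade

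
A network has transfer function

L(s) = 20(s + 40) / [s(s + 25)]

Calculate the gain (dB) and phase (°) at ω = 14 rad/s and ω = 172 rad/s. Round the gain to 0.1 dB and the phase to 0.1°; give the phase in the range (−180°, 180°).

At s = jω = j14:
zero (s+40): 40 + j14 → |·| = √(40²+14²) = √1796 ≈ 42.379, ∠ = arctan(14/40) ≈ 19.29°
pole (s+25): 25 + j14 → |·| = √(25²+14²) = √821 ≈ 28.653, ∠ = arctan(14/25) ≈ 29.25°
pole at origin: |s| = 14, ∠ = 90.00° (in denominator)
|L| = 20 · 42.379 / 401.14 ≈ 2.1129
Gain = 20 log₁₀(2.1129) ≈ 6.50 dB
∠L = 19.29° − 119.25° = -99.96°

At s = jω = j172:
zero (s+40): 40 + j172 → |·| = √(40²+172²) = √31184 ≈ 176.59, ∠ = arctan(172/40) ≈ 76.91°
pole (s+25): 25 + j172 → |·| = √(25²+172²) = √30209 ≈ 173.81, ∠ = arctan(172/25) ≈ 81.73°
pole at origin: |s| = 172, ∠ = 90.00° (in denominator)
|L| = 20 · 176.59 / 29895 ≈ 0.11814
Gain = 20 log₁₀(0.11814) ≈ -18.55 dB
∠L = 76.91° − 171.73° = -94.82°

ω = 14: 6.5 dB, -100.0°; ω = 172: -18.6 dB, -94.8°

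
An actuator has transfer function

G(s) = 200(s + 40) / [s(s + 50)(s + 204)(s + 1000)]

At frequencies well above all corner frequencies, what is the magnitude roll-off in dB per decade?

-60 dB/decade

Each pole contributes −20 dB/decade at high frequency; each zero contributes +20 dB/decade.
Net: 1 zero(s) − 4 pole(s) → -60 dB/decade.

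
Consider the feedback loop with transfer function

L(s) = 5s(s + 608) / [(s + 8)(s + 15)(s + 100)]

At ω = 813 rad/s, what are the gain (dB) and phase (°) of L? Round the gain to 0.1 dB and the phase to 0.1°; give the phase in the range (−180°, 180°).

-42.4 dB, -118.2°

At s = jω = j813:
zero (s+608): 608 + j813 → |·| = √(608²+813²) = √1030633 ≈ 1015.2, ∠ = arctan(813/608) ≈ 53.21°
zero at origin: s = j813 → |·| = 813, ∠ = 90.00°
pole (s+8): 8 + j813 → |·| = √(8²+813²) = √661033 ≈ 813.04, ∠ = arctan(813/8) ≈ 89.44°
pole (s+15): 15 + j813 → |·| = √(15²+813²) = √661194 ≈ 813.14, ∠ = arctan(813/15) ≈ 88.94°
pole (s+100): 100 + j813 → |·| = √(100²+813²) = √670969 ≈ 819.13, ∠ = arctan(813/100) ≈ 82.99°
|L| = 5 · 8.2536e+05 / 5.4154e+08 ≈ 0.0076205
Gain = 20 log₁₀(0.0076205) ≈ -42.36 dB
∠L = 143.21° − 261.37° = -118.16°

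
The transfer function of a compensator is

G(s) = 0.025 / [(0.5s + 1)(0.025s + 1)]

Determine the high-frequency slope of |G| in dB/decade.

-40 dB/decade

Each pole contributes −20 dB/decade at high frequency; each zero contributes +20 dB/decade.
Net: 0 zero(s) − 2 pole(s) → -40 dB/decade.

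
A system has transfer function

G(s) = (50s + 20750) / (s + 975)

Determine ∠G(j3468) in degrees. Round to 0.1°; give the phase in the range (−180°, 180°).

8.9°

Substitute s = j3468:
Numerator: 50(j3468) + 20750 = 20750 + j173400
Denominator: (j3468) + 975 = 975 + j3468
|N| = √(20750² + 173400²) ≈ 1.7464e+05, ∠N ≈ 83.18°
|D| = √(975² + 3468²) ≈ 3602.5, ∠D ≈ 74.30°
∠G = 83.18° − 74.30° = 8.88°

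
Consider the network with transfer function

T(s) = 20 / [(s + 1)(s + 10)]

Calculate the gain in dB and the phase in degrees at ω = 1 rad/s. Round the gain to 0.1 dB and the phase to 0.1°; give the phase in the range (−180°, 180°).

At s = jω = j1:
pole (s+1): 1 + j1 → |·| = √(1²+1²) = √2 ≈ 1.4142, ∠ = arctan(1/1) ≈ 45.00°
pole (s+10): 10 + j1 → |·| = √(10²+1²) = √101 ≈ 10.05, ∠ = arctan(1/10) ≈ 5.71°
|T| = 20 / 14.213 ≈ 1.4072
Gain = 20 log₁₀(1.4072) ≈ 2.97 dB
∠T = 0.00° − 50.71° = -50.71°

3.0 dB, -50.7°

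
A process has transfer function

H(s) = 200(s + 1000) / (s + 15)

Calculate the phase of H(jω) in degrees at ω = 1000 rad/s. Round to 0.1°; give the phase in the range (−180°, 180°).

-44.1°

At s = jω = j1000:
zero (s+1000): 1000 + j1000 → |·| = √(1000²+1000²) = √2000000 ≈ 1414.2, ∠ = arctan(1000/1000) ≈ 45.00°
pole (s+15): 15 + j1000 → |·| = √(15²+1000²) = √1000225 ≈ 1000.1, ∠ = arctan(1000/15) ≈ 89.14°
∠H = 45.00° − 89.14° = -44.14°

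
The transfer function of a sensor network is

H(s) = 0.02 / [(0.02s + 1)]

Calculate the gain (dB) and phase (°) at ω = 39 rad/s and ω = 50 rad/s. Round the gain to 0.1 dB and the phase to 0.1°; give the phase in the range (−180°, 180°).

ω = 39: -36.0 dB, -38.0°; ω = 50: -37.0 dB, -45.0°

At ω = 39 rad/s:
pole (1 + j39·0.02) = 1 + j0.78 → |·| ≈ 1.2682, ∠ ≈ 37.95°
|H| = 0.02 · 1 / (1.2682) ≈ 0.01577
Gain = 20 log₁₀(0.01577) ≈ -36.04 dB
∠H = (0°) − (37.95°) = -37.95°

At ω = 50 rad/s:
pole (1 + j50·0.02) = 1 + j1 → |·| ≈ 1.4142, ∠ ≈ 45.00°
|H| = 0.02 · 1 / (1.4142) ≈ 0.014142
Gain = 20 log₁₀(0.014142) ≈ -36.99 dB
∠H = (0°) − (45.00°) = -45.00°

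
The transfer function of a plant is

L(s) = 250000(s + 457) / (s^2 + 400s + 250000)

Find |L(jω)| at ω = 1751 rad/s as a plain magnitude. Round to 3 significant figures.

156

At s = jω = j1751:
zero (s+457): 457 + j1751 → |·| = √(457²+1751²) = √3274850 ≈ 1809.7, ∠ = arctan(1751/457) ≈ 75.37°
quadratic: (j1751)² + 400·j1751 + 250000 = -2816001 + j700400 → |·| ≈ 2.9018e+06, ∠ ≈ 166.03°
|L| = 250000 · 1809.7 / 2.9018e+06 ≈ 155.91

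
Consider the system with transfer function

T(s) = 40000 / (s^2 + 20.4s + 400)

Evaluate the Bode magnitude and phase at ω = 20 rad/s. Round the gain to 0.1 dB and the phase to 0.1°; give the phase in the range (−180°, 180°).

At s = jω = j20:
quadratic: (j20)² + 20.4·j20 + 400 = 0 + j408 → |·| ≈ 408, ∠ ≈ 90.00°
|T| = 40000 / 408 ≈ 98.039
Gain = 20 log₁₀(98.039) ≈ 39.83 dB
∠T = 0.00° − 90.00° = -90.00°

39.8 dB, -90.0°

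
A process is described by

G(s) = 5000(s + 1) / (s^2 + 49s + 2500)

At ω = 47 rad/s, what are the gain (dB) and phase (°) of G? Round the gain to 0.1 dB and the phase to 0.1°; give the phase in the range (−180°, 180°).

40.1 dB, 6.0°

At s = jω = j47:
zero (s+1): 1 + j47 → |·| = √(1²+47²) = √2210 ≈ 47.011, ∠ = arctan(47/1) ≈ 88.78°
quadratic: (j47)² + 49·j47 + 2500 = 291 + j2303 → |·| ≈ 2321.3, ∠ ≈ 82.80°
|G| = 5000 · 47.011 / 2321.3 ≈ 101.26
Gain = 20 log₁₀(101.26) ≈ 40.11 dB
∠G = 88.78° − 82.80° = 5.98°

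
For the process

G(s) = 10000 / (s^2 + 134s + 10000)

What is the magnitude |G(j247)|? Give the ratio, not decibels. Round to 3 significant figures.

0.164

At s = jω = j247:
quadratic: (j247)² + 134·j247 + 10000 = -51009 + j33098 → |·| ≈ 60806, ∠ ≈ 147.02°
|G| = 10000 / 60806 ≈ 0.16446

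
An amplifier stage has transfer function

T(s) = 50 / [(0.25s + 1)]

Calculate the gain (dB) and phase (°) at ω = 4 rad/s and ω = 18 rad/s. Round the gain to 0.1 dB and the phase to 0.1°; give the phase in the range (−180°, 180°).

At ω = 4 rad/s:
pole (1 + j4·0.25) = 1 + j1 → |·| ≈ 1.4142, ∠ ≈ 45.00°
|T| = 50 · 1 / (1.4142) ≈ 35.356
Gain = 20 log₁₀(35.356) ≈ 30.97 dB
∠T = (0°) − (45.00°) = -45.00°

At ω = 18 rad/s:
pole (1 + j18·0.25) = 1 + j4.5 → |·| ≈ 4.6098, ∠ ≈ 77.47°
|T| = 50 · 1 / (4.6098) ≈ 10.846
Gain = 20 log₁₀(10.846) ≈ 20.71 dB
∠T = (0°) − (77.47°) = -77.47°

ω = 4: 31.0 dB, -45.0°; ω = 18: 20.7 dB, -77.5°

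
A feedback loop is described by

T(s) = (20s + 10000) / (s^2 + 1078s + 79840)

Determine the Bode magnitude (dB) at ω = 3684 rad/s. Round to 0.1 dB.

-45.5 dB

Substitute s = j3684:
Numerator: 20(j3684) + 10000 = 10000 + j73680
Denominator: (j3684)^2 + 1078(j3684) + 79840 = -13492016 + j3971352
|N| = √(10000² + 73680²) ≈ 74356, ∠N ≈ 82.27°
|D| = √(13492016² + 3971352²) ≈ 1.4064e+07, ∠D ≈ 163.60°
|T| = 74356 / 1.4064e+07 ≈ 0.005287
Gain = 20 log₁₀(0.005287) ≈ -45.54 dB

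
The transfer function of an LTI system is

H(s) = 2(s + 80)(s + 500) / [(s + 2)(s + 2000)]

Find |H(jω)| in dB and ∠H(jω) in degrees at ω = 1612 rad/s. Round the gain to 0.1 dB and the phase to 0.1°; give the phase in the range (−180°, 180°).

2.4 dB, 31.1°

At s = jω = j1612:
zero (s+80): 80 + j1612 → |·| = √(80²+1612²) = √2604944 ≈ 1614, ∠ = arctan(1612/80) ≈ 87.16°
zero (s+500): 500 + j1612 → |·| = √(500²+1612²) = √2848544 ≈ 1687.8, ∠ = arctan(1612/500) ≈ 72.77°
pole (s+2): 2 + j1612 → |·| = √(2²+1612²) = √2598548 ≈ 1612, ∠ = arctan(1612/2) ≈ 89.93°
pole (s+2000): 2000 + j1612 → |·| = √(2000²+1612²) = √6598544 ≈ 2568.8, ∠ = arctan(1612/2000) ≈ 38.87°
|H| = 2 · 2.7241e+06 / 4.1409e+06 ≈ 1.3157
Gain = 20 log₁₀(1.3157) ≈ 2.38 dB
∠H = 159.93° − 128.80° = 31.13°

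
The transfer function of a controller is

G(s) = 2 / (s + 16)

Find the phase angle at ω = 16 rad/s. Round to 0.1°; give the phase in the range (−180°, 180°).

At s = jω = j16:
pole (s+16): 16 + j16 → |·| = √(16²+16²) = √512 ≈ 22.627, ∠ = arctan(16/16) ≈ 45.00°
∠G = 0.00° − 45.00° = -45.00°

-45.0°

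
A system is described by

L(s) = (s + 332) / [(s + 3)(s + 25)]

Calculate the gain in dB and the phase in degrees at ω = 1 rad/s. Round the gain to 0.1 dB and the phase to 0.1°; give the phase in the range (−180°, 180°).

12.5 dB, -20.6°

At s = jω = j1:
zero (s+332): 332 + j1 → |·| = √(332²+1²) = √110225 ≈ 332, ∠ = arctan(1/332) ≈ 0.17°
pole (s+3): 3 + j1 → |·| = √(3²+1²) = √10 ≈ 3.1623, ∠ = arctan(1/3) ≈ 18.43°
pole (s+25): 25 + j1 → |·| = √(25²+1²) = √626 ≈ 25.02, ∠ = arctan(1/25) ≈ 2.29°
|L| = 1 · 332 / 79.121 ≈ 4.1961
Gain = 20 log₁₀(4.1961) ≈ 12.46 dB
∠L = 0.17° − 20.72° = -20.55°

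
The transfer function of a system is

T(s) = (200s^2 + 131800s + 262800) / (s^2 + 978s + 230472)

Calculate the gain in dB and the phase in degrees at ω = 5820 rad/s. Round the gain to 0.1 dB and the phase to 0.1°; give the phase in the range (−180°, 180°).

46.0 dB, 3.1°

Substitute s = j5820:
Numerator: 200(j5820)^2 + 131800(j5820) + 262800 = -6774217200 + j767076000
Denominator: (j5820)^2 + 978(j5820) + 230472 = -33641928 + j5691960
|N| = √(6774217200² + 767076000²) ≈ 6.8175e+09, ∠N ≈ 173.54°
|D| = √(33641928² + 5691960²) ≈ 3.412e+07, ∠D ≈ 170.40°
|T| = 6.8175e+09 / 3.412e+07 ≈ 199.81
Gain = 20 log₁₀(199.81) ≈ 46.01 dB
∠T = 173.54° − 170.40° = 3.14°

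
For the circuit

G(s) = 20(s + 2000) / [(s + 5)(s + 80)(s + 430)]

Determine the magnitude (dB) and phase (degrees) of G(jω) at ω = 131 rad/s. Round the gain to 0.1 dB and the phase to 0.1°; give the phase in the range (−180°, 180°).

At s = jω = j131:
zero (s+2000): 2000 + j131 → |·| = √(2000²+131²) = √4017161 ≈ 2004.3, ∠ = arctan(131/2000) ≈ 3.75°
pole (s+5): 5 + j131 → |·| = √(5²+131²) = √17186 ≈ 131.1, ∠ = arctan(131/5) ≈ 87.81°
pole (s+80): 80 + j131 → |·| = √(80²+131²) = √23561 ≈ 153.5, ∠ = arctan(131/80) ≈ 58.59°
pole (s+430): 430 + j131 → |·| = √(430²+131²) = √202061 ≈ 449.51, ∠ = arctan(131/430) ≈ 16.94°
|G| = 20 · 2004.3 / 9.0459e+06 ≈ 0.0044314
Gain = 20 log₁₀(0.0044314) ≈ -47.07 dB
∠G = 3.75° − 163.34° = -159.59°

-47.1 dB, -159.6°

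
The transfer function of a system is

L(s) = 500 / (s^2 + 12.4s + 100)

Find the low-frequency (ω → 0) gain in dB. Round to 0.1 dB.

14.0 dB

L(0) = 500 / 100 = 5
20 log₁₀(5) ≈ 13.98 dB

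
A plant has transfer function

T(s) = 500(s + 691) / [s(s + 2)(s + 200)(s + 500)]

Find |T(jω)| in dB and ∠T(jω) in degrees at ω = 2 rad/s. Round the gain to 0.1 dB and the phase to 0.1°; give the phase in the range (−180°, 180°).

At s = jω = j2:
zero (s+691): 691 + j2 → |·| = √(691²+2²) = √477485 ≈ 691, ∠ = arctan(2/691) ≈ 0.17°
pole (s+2): 2 + j2 → |·| = √(2²+2²) = √8 ≈ 2.8284, ∠ = arctan(2/2) ≈ 45.00°
pole (s+200): 200 + j2 → |·| = √(200²+2²) = √40004 ≈ 200.01, ∠ = arctan(2/200) ≈ 0.57°
pole (s+500): 500 + j2 → |·| = √(500²+2²) = √250004 ≈ 500, ∠ = arctan(2/500) ≈ 0.23°
pole at origin: |s| = 2, ∠ = 90.00° (in denominator)
|T| = 500 · 691 / 5.6571e+05 ≈ 0.61074
Gain = 20 log₁₀(0.61074) ≈ -4.28 dB
∠T = 0.17° − 135.80° = -135.63°

-4.3 dB, -135.6°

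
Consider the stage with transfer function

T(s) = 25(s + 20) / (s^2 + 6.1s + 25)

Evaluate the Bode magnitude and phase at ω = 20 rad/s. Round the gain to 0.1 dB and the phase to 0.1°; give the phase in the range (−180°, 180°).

5.1 dB, -117.0°

At s = jω = j20:
zero (s+20): 20 + j20 → |·| = √(20²+20²) = √800 ≈ 28.284, ∠ = arctan(20/20) ≈ 45.00°
quadratic: (j20)² + 6.1·j20 + 25 = -375 + j122 → |·| ≈ 394.35, ∠ ≈ 161.98°
|T| = 25 · 28.284 / 394.35 ≈ 1.7931
Gain = 20 log₁₀(1.7931) ≈ 5.07 dB
∠T = 45.00° − 161.98° = -116.98°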